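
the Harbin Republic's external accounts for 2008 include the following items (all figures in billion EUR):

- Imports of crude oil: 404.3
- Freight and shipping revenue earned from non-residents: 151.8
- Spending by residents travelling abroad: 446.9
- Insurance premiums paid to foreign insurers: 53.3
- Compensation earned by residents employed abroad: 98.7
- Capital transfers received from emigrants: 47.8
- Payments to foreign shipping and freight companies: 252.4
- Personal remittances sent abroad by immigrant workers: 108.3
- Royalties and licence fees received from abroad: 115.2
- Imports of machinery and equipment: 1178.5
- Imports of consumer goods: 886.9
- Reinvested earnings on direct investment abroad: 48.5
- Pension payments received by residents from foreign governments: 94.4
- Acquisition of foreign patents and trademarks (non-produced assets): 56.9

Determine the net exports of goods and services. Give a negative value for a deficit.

Goods: -404.3 - 886.9 - 1178.5 = -2469.7
Services: -252.4 + 115.2 - 446.9 - 53.3 + 151.8 = -485.6
Trade balance = -2469.7 + (-485.6) = -2955.3
(Excluded from the trade balance — primary income: compensation earned by residents employed abroad 98.7, reinvested earnings on direct investment abroad 48.5; capital account: capital transfers received from emigrants 47.8, acquisition of foreign patents and trademarks (non-produced assets) 56.9; secondary income: personal remittances sent abroad by immigrant workers 108.3, pension payments received by residents from foreign governments 94.4.)

-2955.3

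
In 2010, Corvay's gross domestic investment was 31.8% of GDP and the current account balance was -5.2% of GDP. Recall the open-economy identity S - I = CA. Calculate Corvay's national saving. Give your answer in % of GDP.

26.6

S - I = CA (net lending to the rest of the world).
S = I + CA = 31.8 + (-5.2) = 26.6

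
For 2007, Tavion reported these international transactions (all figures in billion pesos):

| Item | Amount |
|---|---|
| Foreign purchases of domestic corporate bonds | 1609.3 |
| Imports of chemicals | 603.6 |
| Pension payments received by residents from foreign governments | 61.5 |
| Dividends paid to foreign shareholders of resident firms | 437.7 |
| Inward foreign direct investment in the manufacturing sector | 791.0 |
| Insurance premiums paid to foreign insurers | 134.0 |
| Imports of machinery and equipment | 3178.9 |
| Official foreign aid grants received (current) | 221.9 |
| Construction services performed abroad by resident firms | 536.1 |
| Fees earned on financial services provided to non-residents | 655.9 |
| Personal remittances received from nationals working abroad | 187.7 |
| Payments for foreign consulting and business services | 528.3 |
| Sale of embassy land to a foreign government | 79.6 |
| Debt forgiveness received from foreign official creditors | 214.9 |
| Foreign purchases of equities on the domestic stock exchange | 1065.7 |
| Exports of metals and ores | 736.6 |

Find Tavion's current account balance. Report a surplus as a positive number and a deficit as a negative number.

Goods: -3178.9 + 736.6 - 603.6 = -3045.9
Services: 536.1 - 528.3 - 134.0 + 655.9 = 529.7
Primary income: -437.7
Secondary income: 221.9 + 61.5 + 187.7 = 471.1
Current account = (-3045.9) + 529.7 + (-437.7) + 471.1 = -2482.8
(Excluded from the current account — financial account: foreign purchases of domestic corporate bonds 1609.3, inward foreign direct investment in the manufacturing sector 791.0, foreign purchases of equities on the domestic stock exchange 1065.7; capital account: sale of embassy land to a foreign government 79.6, debt forgiveness received from foreign official creditors 214.9.)

-2482.8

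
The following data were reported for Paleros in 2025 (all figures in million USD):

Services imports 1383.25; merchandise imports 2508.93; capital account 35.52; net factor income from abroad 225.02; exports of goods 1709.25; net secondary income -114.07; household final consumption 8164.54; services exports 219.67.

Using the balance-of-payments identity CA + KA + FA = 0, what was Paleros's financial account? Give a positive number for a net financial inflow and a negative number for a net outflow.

Goods balance = 1709.25 - 2508.93 = -799.68
Services balance = 219.67 - 1383.25 = -1163.58
Trade balance (goods + services) = -799.68 + (-1163.58) = -1963.26
Net primary income = 225.02
Net secondary income = -114.07
Current account = -1963.26 + 225.02 + (-114.07) = -1852.31
Financial account = -(-1852.31 + 35.52) = 1816.79

1816.79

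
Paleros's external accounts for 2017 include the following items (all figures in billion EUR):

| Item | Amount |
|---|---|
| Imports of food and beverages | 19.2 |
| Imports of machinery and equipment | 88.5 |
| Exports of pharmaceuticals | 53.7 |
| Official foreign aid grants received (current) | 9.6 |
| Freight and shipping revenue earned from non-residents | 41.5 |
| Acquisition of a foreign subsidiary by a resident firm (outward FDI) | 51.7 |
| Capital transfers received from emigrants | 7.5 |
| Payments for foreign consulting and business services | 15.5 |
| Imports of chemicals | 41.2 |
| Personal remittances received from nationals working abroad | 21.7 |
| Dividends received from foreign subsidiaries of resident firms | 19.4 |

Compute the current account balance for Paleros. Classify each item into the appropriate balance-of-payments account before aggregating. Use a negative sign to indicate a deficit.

-18.5

Goods: 53.7 - 41.2 - 19.2 - 88.5 = -95.2
Services: 41.5 - 15.5 = 26.0
Primary income: 19.4
Secondary income: 21.7 + 9.6 = 31.3
Current account = (-95.2) + 26.0 + 19.4 + 31.3 = -18.5
(Excluded from the current account — financial account: acquisition of a foreign subsidiary by a resident firm (outward FDI) 51.7; capital account: capital transfers received from emigrants 7.5.)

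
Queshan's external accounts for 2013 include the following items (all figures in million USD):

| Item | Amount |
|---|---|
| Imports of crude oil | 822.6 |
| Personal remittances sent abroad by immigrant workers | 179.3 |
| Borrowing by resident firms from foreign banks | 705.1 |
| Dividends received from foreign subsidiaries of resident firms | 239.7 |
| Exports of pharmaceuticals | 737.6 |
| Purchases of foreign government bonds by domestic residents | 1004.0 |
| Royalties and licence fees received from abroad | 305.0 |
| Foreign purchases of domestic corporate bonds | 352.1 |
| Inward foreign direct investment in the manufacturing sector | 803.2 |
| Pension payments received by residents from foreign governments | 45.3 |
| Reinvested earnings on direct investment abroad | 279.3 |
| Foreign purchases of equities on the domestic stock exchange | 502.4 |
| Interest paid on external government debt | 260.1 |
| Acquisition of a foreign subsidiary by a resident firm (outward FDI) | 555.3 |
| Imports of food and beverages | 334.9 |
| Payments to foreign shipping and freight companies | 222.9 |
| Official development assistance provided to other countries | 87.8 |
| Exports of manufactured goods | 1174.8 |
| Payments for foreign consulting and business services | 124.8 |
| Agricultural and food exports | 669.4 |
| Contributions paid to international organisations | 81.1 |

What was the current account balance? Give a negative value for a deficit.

1337.6

Goods: 669.4 + 737.6 + 1174.8 - 334.9 - 822.6 = 1424.3
Services: -124.8 - 222.9 + 305.0 = -42.7
Primary income: -260.1 + 239.7 + 279.3 = 258.9
Secondary income: -81.1 - 179.3 + 45.3 - 87.8 = -302.9
Current account = 1424.3 + (-42.7) + 258.9 + (-302.9) = 1337.6
(Excluded from the current account — financial account: borrowing by resident firms from foreign banks 705.1, purchases of foreign government bonds by domestic residents 1004.0, foreign purchases of domestic corporate bonds 352.1, inward foreign direct investment in the manufacturing sector 803.2, foreign purchases of equities on the domestic stock exchange 502.4, acquisition of a foreign subsidiary by a resident firm (outward FDI) 555.3.)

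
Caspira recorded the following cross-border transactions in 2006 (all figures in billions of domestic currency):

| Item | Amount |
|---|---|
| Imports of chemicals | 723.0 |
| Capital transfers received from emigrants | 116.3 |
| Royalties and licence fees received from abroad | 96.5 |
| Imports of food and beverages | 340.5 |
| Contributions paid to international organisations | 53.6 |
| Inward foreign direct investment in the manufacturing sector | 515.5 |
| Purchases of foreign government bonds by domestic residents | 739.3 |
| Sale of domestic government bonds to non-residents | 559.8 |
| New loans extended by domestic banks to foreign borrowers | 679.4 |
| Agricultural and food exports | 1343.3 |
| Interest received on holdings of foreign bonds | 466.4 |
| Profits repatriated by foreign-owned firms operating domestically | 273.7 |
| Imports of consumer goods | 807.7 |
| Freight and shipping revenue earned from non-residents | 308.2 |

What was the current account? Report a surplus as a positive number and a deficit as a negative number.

Goods: -723.0 - 807.7 - 340.5 + 1343.3 = -527.9
Services: 308.2 + 96.5 = 404.7
Primary income: 466.4 - 273.7 = 192.7
Secondary income: -53.6
Current account = (-527.9) + 404.7 + 192.7 + (-53.6) = 15.9
(Excluded from the current account — capital account: capital transfers received from emigrants 116.3; financial account: inward foreign direct investment in the manufacturing sector 515.5, purchases of foreign government bonds by domestic residents 739.3, sale of domestic government bonds to non-residents 559.8, new loans extended by domestic banks to foreign borrowers 679.4.)

15.9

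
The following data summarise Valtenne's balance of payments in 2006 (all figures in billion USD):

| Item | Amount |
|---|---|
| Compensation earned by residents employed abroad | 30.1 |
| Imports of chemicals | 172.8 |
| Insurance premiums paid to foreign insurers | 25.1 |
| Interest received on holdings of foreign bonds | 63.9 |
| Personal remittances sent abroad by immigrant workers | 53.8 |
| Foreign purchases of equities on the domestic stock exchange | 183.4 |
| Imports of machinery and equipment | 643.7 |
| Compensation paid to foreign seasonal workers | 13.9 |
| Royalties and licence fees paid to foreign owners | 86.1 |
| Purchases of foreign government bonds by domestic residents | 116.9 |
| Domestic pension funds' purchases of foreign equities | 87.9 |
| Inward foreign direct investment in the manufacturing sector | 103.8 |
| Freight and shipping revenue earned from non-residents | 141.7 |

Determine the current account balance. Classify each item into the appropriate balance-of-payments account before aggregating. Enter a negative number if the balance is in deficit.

-759.7

Goods: -643.7 - 172.8 = -816.5
Services: -86.1 - 25.1 + 141.7 = 30.5
Primary income: 63.9 - 13.9 + 30.1 = 80.1
Secondary income: -53.8
Current account = (-816.5) + 30.5 + 80.1 + (-53.8) = -759.7
(Excluded from the current account — financial account: foreign purchases of equities on the domestic stock exchange 183.4, purchases of foreign government bonds by domestic residents 116.9, domestic pension funds' purchases of foreign equities 87.9, inward foreign direct investment in the manufacturing sector 103.8.)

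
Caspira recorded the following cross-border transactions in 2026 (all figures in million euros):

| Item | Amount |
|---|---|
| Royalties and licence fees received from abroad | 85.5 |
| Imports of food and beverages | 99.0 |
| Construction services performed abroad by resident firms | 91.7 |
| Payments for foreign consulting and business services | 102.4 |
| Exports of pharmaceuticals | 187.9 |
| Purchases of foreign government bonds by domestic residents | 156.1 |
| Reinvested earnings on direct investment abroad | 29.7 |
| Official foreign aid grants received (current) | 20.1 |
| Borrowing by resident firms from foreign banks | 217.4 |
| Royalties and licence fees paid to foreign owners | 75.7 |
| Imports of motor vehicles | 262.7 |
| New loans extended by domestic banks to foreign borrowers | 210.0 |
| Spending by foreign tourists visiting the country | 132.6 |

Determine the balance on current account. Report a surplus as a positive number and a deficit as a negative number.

7.7

Goods: -99.0 - 262.7 + 187.9 = -173.8
Services: -102.4 + 85.5 - 75.7 + 132.6 + 91.7 = 131.7
Primary income: 29.7
Secondary income: 20.1
Current account = (-173.8) + 131.7 + 29.7 + 20.1 = 7.7
(Excluded from the current account — financial account: purchases of foreign government bonds by domestic residents 156.1, borrowing by resident firms from foreign banks 217.4, new loans extended by domestic banks to foreign borrowers 210.0.)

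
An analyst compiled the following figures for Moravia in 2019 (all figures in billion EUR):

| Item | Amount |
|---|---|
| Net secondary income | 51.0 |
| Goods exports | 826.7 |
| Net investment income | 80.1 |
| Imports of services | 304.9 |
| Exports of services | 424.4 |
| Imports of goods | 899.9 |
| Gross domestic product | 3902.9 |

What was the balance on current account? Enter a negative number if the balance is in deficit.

177.4

Goods balance = 826.7 - 899.9 = -73.2
Services balance = 424.4 - 304.9 = 119.5
Trade balance (goods + services) = -73.2 + 119.5 = 46.3
Net primary income = 80.1
Net secondary income = 51.0
Current account = 46.3 + 80.1 + 51.0 = 177.4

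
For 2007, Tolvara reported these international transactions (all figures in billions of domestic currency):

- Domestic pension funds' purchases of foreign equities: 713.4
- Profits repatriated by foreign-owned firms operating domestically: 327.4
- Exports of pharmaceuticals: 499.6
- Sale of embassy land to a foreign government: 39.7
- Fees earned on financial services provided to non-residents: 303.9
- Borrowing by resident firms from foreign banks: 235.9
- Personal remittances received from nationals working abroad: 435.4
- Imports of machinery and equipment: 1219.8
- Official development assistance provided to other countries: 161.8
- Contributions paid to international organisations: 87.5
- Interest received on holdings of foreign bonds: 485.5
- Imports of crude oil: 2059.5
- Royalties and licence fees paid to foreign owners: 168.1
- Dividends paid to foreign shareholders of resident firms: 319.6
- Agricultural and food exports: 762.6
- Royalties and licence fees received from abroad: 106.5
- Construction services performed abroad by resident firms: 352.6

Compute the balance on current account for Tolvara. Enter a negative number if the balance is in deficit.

-1397.6

Goods: -1219.8 + 499.6 + 762.6 - 2059.5 = -2017.1
Services: 303.9 + 106.5 - 168.1 + 352.6 = 594.9
Primary income: -327.4 - 319.6 + 485.5 = -161.5
Secondary income: -87.5 - 161.8 + 435.4 = 186.1
Current account = (-2017.1) + 594.9 + (-161.5) + 186.1 = -1397.6
(Excluded from the current account — financial account: domestic pension funds' purchases of foreign equities 713.4, borrowing by resident firms from foreign banks 235.9; capital account: sale of embassy land to a foreign government 39.7.)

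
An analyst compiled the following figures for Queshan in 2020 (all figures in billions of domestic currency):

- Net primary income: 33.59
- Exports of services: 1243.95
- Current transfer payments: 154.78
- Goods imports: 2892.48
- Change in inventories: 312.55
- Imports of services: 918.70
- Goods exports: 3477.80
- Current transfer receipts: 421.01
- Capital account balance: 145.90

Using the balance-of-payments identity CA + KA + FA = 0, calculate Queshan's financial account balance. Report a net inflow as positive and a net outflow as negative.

-1356.29

Goods balance = 3477.80 - 2892.48 = 585.32
Services balance = 1243.95 - 918.70 = 325.25
Trade balance (goods + services) = 585.32 + 325.25 = 910.57
Net primary income = 33.59
Net secondary income = 421.01 - 154.78 = 266.23
Current account = 910.57 + 33.59 + 266.23 = 1210.39
Financial account = -(1210.39 + 145.90) = -1356.29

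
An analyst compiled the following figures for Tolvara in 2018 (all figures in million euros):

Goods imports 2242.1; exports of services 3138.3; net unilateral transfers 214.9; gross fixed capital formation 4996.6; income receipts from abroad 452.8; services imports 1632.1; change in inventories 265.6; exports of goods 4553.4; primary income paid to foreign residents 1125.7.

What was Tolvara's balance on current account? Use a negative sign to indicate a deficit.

Goods balance = 4553.4 - 2242.1 = 2311.3
Services balance = 3138.3 - 1632.1 = 1506.2
Trade balance (goods + services) = 2311.3 + 1506.2 = 3817.5
Net primary income = 452.8 - 1125.7 = -672.9
Net secondary income = 214.9
Current account = 3817.5 + (-672.9) + 214.9 = 3359.5

3359.5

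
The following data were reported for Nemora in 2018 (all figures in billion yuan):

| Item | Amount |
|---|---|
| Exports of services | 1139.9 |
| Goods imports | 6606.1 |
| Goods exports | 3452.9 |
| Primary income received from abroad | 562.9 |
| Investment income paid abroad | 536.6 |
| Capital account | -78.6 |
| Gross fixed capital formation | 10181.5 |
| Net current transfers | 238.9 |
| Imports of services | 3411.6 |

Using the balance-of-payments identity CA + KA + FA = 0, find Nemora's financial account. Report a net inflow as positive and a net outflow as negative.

Goods balance = 3452.9 - 6606.1 = -3153.2
Services balance = 1139.9 - 3411.6 = -2271.7
Trade balance (goods + services) = -3153.2 + (-2271.7) = -5424.9
Net primary income = 562.9 - 536.6 = 26.3
Net secondary income = 238.9
Current account = -5424.9 + 26.3 + 238.9 = -5159.7
Financial account = -(-5159.7 + (-78.6)) = 5238.3

5238.3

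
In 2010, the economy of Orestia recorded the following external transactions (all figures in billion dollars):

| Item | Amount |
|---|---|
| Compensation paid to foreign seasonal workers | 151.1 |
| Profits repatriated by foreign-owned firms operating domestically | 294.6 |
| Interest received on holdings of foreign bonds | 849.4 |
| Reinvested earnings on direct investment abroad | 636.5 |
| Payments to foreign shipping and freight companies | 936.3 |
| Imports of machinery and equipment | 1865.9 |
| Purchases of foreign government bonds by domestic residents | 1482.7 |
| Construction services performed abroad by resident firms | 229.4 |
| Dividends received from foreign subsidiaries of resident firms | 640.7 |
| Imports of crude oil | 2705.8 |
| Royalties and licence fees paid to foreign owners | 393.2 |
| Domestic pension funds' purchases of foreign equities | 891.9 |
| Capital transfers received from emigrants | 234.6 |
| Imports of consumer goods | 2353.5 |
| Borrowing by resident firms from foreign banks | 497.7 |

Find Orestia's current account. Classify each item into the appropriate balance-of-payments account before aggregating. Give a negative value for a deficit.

-6344.4

Goods: -2705.8 - 2353.5 - 1865.9 = -6925.2
Services: 229.4 - 393.2 - 936.3 = -1100.1
Primary income: 849.4 - 294.6 + 640.7 - 151.1 + 636.5 = 1680.9
Current account = (-6925.2) + (-1100.1) + 1680.9 = -6344.4
(Excluded from the current account — financial account: purchases of foreign government bonds by domestic residents 1482.7, domestic pension funds' purchases of foreign equities 891.9, borrowing by resident firms from foreign banks 497.7; capital account: capital transfers received from emigrants 234.6.)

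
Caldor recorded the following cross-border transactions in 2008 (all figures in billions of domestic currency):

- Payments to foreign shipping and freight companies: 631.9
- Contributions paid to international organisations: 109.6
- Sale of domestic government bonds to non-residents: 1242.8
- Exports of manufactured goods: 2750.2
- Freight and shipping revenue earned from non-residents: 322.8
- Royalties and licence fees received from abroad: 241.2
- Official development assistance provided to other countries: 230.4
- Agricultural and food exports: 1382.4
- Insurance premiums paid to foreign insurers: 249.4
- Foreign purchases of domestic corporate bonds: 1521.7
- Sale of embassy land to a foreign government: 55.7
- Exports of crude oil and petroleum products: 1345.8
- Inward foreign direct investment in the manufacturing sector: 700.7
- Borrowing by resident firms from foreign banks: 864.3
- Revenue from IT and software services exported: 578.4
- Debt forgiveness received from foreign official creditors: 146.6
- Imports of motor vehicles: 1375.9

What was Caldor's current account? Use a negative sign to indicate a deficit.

4023.6

Goods: 2750.2 + 1382.4 + 1345.8 - 1375.9 = 4102.5
Services: -631.9 + 578.4 - 249.4 + 322.8 + 241.2 = 261.1
Secondary income: -109.6 - 230.4 = -340.0
Current account = 4102.5 + 261.1 + (-340.0) = 4023.6
(Excluded from the current account — financial account: sale of domestic government bonds to non-residents 1242.8, foreign purchases of domestic corporate bonds 1521.7, inward foreign direct investment in the manufacturing sector 700.7, borrowing by resident firms from foreign banks 864.3; capital account: sale of embassy land to a foreign government 55.7, debt forgiveness received from foreign official creditors 146.6.)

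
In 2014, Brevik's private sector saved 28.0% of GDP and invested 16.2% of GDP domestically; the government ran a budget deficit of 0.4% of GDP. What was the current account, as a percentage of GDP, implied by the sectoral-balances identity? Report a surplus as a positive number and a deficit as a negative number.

11.4

By the sectoral-balances identity, CA = (S_private - I) + (T - G).
Private balance = 28.0 - 16.2 = 11.8
Government balance (T - G) = -0.4
CA = 11.8 + (-0.4) = 11.4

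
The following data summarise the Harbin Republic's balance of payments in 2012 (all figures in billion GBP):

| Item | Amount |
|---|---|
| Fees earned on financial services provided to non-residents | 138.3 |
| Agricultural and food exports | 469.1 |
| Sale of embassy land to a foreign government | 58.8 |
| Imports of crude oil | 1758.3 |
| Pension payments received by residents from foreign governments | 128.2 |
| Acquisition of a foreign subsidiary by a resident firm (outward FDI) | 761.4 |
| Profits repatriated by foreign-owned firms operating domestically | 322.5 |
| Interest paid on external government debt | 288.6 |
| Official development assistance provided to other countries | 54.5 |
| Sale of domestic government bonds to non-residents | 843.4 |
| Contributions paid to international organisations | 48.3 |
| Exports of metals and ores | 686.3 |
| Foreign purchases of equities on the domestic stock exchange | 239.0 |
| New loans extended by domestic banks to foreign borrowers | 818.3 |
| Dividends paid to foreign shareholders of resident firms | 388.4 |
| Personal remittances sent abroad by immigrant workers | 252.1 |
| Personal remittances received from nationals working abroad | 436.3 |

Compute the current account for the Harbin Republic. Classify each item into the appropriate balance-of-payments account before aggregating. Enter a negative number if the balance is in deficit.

-1254.5

Goods: 686.3 + 469.1 - 1758.3 = -602.9
Services: 138.3
Primary income: -288.6 - 388.4 - 322.5 = -999.5
Secondary income: 436.3 - 48.3 - 252.1 - 54.5 + 128.2 = 209.6
Current account = (-602.9) + 138.3 + (-999.5) + 209.6 = -1254.5
(Excluded from the current account — capital account: sale of embassy land to a foreign government 58.8; financial account: acquisition of a foreign subsidiary by a resident firm (outward FDI) 761.4, sale of domestic government bonds to non-residents 843.4, foreign purchases of equities on the domestic stock exchange 239.0, new loans extended by domestic banks to foreign borrowers 818.3.)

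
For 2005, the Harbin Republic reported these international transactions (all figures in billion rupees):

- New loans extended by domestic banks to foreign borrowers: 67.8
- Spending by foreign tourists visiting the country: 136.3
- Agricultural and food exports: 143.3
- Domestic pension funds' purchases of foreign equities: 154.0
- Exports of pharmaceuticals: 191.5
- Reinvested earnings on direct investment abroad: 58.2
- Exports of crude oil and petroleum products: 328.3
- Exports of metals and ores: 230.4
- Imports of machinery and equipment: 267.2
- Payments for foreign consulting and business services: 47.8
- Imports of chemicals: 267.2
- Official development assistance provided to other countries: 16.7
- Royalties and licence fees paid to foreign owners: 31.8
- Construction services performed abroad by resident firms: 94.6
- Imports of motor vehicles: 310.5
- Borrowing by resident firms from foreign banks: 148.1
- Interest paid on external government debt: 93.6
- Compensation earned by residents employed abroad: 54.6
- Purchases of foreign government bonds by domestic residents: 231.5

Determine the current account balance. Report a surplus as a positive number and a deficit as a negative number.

Goods: 230.4 + 328.3 + 191.5 - 267.2 + 143.3 - 310.5 - 267.2 = 48.6
Services: 94.6 + 136.3 - 47.8 - 31.8 = 151.3
Primary income: 54.6 - 93.6 + 58.2 = 19.2
Secondary income: -16.7
Current account = 48.6 + 151.3 + 19.2 + (-16.7) = 202.4
(Excluded from the current account — financial account: new loans extended by domestic banks to foreign borrowers 67.8, domestic pension funds' purchases of foreign equities 154.0, borrowing by resident firms from foreign banks 148.1, purchases of foreign government bonds by domestic residents 231.5.)

202.4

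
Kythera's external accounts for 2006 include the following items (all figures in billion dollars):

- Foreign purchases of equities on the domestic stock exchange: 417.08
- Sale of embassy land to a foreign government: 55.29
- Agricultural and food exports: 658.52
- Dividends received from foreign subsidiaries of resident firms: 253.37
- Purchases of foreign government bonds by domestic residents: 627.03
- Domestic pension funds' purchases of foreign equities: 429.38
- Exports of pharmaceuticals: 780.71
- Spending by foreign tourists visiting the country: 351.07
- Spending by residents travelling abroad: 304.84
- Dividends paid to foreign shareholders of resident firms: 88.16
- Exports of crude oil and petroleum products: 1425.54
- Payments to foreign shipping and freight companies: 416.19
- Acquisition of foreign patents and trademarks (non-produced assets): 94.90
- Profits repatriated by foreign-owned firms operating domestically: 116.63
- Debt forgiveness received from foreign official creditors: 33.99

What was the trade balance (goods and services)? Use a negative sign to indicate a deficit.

Goods: 780.71 + 658.52 + 1425.54 = 2864.77
Services: 351.07 - 304.84 - 416.19 = -369.96
Trade balance = 2864.77 + (-369.96) = 2494.81
(Excluded from the trade balance — financial account: foreign purchases of equities on the domestic stock exchange 417.08, purchases of foreign government bonds by domestic residents 627.03, domestic pension funds' purchases of foreign equities 429.38; capital account: sale of embassy land to a foreign government 55.29, acquisition of foreign patents and trademarks (non-produced assets) 94.90, debt forgiveness received from foreign official creditors 33.99; primary income: dividends received from foreign subsidiaries of resident firms 253.37, dividends paid to foreign shareholders of resident firms 88.16, profits repatriated by foreign-owned firms operating domestically 116.63.)

2494.81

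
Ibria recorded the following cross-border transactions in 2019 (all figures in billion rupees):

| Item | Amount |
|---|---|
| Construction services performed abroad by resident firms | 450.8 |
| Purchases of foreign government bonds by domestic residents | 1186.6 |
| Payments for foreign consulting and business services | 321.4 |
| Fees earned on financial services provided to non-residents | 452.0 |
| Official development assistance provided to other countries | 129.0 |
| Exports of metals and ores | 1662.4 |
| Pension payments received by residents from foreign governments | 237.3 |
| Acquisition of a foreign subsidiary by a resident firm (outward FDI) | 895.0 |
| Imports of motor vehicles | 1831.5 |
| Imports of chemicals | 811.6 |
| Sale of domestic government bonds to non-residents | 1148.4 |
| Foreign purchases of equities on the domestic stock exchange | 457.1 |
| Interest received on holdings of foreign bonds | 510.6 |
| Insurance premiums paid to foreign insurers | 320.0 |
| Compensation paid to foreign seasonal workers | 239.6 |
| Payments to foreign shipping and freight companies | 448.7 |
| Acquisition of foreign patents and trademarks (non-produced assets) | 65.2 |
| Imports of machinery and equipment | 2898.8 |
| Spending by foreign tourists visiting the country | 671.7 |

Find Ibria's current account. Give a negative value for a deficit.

Goods: -1831.5 - 2898.8 - 811.6 + 1662.4 = -3879.5
Services: -321.4 - 448.7 - 320.0 + 452.0 + 671.7 + 450.8 = 484.4
Primary income: 510.6 - 239.6 = 271.0
Secondary income: -129.0 + 237.3 = 108.3
Current account = (-3879.5) + 484.4 + 271.0 + 108.3 = -3015.8
(Excluded from the current account — financial account: purchases of foreign government bonds by domestic residents 1186.6, acquisition of a foreign subsidiary by a resident firm (outward FDI) 895.0, sale of domestic government bonds to non-residents 1148.4, foreign purchases of equities on the domestic stock exchange 457.1; capital account: acquisition of foreign patents and trademarks (non-produced assets) 65.2.)

-3015.8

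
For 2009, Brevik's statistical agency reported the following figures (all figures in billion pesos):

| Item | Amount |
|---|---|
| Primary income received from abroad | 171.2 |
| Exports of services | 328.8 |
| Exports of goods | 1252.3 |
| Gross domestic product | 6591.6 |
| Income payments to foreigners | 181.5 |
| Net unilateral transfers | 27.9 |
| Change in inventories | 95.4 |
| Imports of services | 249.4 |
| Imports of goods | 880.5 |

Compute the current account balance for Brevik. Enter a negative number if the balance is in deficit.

Goods balance = 1252.3 - 880.5 = 371.8
Services balance = 328.8 - 249.4 = 79.4
Trade balance (goods + services) = 371.8 + 79.4 = 451.2
Net primary income = 171.2 - 181.5 = -10.3
Net secondary income = 27.9
Current account = 451.2 + (-10.3) + 27.9 = 468.8

468.8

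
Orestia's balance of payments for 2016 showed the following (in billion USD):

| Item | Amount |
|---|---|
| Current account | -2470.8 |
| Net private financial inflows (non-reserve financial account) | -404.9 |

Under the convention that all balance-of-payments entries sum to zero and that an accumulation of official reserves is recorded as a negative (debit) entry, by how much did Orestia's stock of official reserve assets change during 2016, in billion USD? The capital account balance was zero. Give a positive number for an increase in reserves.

Official reserve transactions balance = -((-2470.8) + (-404.9)) = 2875.7
An accumulation of reserves is recorded as a debit (negative entry), so the change in the stock of reserves is the negative of that balance.
Change in official reserves = -(2875.7) = -2875.7

-2875.7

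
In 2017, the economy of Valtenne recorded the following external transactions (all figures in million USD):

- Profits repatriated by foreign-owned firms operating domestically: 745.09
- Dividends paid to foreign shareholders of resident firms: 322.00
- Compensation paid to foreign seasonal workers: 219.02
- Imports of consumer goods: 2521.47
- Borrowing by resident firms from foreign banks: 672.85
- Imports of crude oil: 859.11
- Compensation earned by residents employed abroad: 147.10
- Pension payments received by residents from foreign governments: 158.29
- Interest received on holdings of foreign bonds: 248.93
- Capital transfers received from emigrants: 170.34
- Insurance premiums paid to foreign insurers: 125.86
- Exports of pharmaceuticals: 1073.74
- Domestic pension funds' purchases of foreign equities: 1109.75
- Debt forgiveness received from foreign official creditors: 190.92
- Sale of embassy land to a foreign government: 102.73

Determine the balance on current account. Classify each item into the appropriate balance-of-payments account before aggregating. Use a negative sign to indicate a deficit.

-3164.49

Goods: 1073.74 - 859.11 - 2521.47 = -2306.84
Services: -125.86
Primary income: -219.02 - 745.09 + 147.10 - 322.00 + 248.93 = -890.08
Secondary income: 158.29
Current account = (-2306.84) + (-125.86) + (-890.08) + 158.29 = -3164.49
(Excluded from the current account — financial account: borrowing by resident firms from foreign banks 672.85, domestic pension funds' purchases of foreign equities 1109.75; capital account: capital transfers received from emigrants 170.34, debt forgiveness received from foreign official creditors 190.92, sale of embassy land to a foreign government 102.73.)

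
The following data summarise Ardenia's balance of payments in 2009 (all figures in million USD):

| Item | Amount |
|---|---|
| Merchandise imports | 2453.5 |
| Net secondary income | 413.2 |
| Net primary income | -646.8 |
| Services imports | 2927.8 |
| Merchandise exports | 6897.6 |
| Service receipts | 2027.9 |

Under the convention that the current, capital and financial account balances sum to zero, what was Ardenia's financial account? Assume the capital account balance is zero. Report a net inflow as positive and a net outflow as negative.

-3310.6

Goods balance = 6897.6 - 2453.5 = 4444.1
Services balance = 2027.9 - 2927.8 = -899.9
Trade balance (goods + services) = 4444.1 + (-899.9) = 3544.2
Net primary income = -646.8
Net secondary income = 413.2
Current account = 3544.2 + (-646.8) + 413.2 = 3310.6
Financial account = -(3310.6) = -3310.6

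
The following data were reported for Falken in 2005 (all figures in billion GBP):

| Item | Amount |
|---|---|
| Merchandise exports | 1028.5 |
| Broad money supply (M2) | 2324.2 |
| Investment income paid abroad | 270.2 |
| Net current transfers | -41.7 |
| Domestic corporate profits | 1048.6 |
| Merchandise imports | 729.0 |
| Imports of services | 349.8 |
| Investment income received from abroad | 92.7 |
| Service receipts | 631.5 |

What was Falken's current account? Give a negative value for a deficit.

362.0

Goods balance = 1028.5 - 729.0 = 299.5
Services balance = 631.5 - 349.8 = 281.7
Trade balance (goods + services) = 299.5 + 281.7 = 581.2
Net primary income = 92.7 - 270.2 = -177.5
Net secondary income = -41.7
Current account = 581.2 + (-177.5) + (-41.7) = 362.0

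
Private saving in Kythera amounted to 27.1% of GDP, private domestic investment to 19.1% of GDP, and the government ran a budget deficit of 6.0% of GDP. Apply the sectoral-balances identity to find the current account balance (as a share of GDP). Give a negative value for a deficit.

By the sectoral-balances identity, CA = (S_private - I) + (T - G).
Private balance = 27.1 - 19.1 = 8.0
Government balance (T - G) = -6.0
CA = 8.0 + (-6.0) = 2.0

2.0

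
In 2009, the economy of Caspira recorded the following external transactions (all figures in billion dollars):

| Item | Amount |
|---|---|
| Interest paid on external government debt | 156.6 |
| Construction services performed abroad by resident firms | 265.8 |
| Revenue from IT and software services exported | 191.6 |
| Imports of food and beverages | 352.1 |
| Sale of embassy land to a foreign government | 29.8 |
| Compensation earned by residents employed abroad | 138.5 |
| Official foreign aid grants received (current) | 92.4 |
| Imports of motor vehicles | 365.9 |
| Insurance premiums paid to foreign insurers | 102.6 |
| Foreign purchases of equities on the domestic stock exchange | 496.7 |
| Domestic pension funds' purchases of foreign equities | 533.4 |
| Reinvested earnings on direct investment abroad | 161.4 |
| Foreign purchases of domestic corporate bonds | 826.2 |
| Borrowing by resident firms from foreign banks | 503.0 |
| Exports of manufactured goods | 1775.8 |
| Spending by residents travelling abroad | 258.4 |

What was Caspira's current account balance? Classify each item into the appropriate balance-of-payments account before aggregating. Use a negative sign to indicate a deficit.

1389.9

Goods: -365.9 + 1775.8 - 352.1 = 1057.8
Services: 265.8 - 258.4 + 191.6 - 102.6 = 96.4
Primary income: 138.5 - 156.6 + 161.4 = 143.3
Secondary income: 92.4
Current account = 1057.8 + 96.4 + 143.3 + 92.4 = 1389.9
(Excluded from the current account — capital account: sale of embassy land to a foreign government 29.8; financial account: foreign purchases of equities on the domestic stock exchange 496.7, domestic pension funds' purchases of foreign equities 533.4, foreign purchases of domestic corporate bonds 826.2, borrowing by resident firms from foreign banks 503.0.)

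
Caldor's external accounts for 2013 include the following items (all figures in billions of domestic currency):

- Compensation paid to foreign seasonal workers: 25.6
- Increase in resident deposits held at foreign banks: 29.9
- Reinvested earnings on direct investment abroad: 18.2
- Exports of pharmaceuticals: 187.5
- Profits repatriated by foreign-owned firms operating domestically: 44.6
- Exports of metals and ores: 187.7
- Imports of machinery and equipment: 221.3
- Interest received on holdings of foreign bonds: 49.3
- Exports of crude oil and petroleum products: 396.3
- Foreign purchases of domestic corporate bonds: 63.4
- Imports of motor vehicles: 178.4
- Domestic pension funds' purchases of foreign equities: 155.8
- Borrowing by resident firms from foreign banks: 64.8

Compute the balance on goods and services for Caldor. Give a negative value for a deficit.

Goods: -221.3 - 178.4 + 396.3 + 187.7 + 187.5 = 371.8
Trade balance = 371.8 + 0.0 = 371.8
(Excluded from the trade balance — primary income: compensation paid to foreign seasonal workers 25.6, reinvested earnings on direct investment abroad 18.2, profits repatriated by foreign-owned firms operating domestically 44.6, interest received on holdings of foreign bonds 49.3; financial account: increase in resident deposits held at foreign banks 29.9, foreign purchases of domestic corporate bonds 63.4, domestic pension funds' purchases of foreign equities 155.8, borrowing by resident firms from foreign banks 64.8.)

371.8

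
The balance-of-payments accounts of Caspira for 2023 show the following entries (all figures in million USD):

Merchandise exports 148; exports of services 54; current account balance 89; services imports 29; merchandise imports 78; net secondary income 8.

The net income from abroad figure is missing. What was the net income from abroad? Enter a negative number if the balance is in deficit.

Current account = goods balance + services balance + net primary income + net secondary income
Sum of the known components = 103
Net income from abroad = CA - (known components) = 89 - 103 = -14

-14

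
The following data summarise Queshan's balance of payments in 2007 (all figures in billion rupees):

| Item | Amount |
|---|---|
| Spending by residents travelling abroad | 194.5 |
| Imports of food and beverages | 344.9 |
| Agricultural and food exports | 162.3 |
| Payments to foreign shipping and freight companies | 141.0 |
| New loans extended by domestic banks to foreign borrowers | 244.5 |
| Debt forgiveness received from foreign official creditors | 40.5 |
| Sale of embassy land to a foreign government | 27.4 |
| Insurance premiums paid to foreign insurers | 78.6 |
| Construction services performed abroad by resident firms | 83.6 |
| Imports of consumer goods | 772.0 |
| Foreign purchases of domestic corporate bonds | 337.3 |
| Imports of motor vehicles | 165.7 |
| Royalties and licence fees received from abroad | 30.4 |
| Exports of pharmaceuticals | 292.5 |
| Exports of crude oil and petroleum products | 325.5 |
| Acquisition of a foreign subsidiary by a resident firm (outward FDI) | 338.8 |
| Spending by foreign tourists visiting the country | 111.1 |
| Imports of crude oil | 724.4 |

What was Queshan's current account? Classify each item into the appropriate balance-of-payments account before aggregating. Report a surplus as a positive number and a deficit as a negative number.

-1415.7

Goods: -344.9 + 162.3 - 165.7 + 292.5 - 772.0 + 325.5 - 724.4 = -1226.7
Services: -141.0 + 30.4 - 78.6 + 111.1 - 194.5 + 83.6 = -189.0
Current account = (-1226.7) + (-189.0) = -1415.7
(Excluded from the current account — financial account: new loans extended by domestic banks to foreign borrowers 244.5, foreign purchases of domestic corporate bonds 337.3, acquisition of a foreign subsidiary by a resident firm (outward FDI) 338.8; capital account: debt forgiveness received from foreign official creditors 40.5, sale of embassy land to a foreign government 27.4.)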